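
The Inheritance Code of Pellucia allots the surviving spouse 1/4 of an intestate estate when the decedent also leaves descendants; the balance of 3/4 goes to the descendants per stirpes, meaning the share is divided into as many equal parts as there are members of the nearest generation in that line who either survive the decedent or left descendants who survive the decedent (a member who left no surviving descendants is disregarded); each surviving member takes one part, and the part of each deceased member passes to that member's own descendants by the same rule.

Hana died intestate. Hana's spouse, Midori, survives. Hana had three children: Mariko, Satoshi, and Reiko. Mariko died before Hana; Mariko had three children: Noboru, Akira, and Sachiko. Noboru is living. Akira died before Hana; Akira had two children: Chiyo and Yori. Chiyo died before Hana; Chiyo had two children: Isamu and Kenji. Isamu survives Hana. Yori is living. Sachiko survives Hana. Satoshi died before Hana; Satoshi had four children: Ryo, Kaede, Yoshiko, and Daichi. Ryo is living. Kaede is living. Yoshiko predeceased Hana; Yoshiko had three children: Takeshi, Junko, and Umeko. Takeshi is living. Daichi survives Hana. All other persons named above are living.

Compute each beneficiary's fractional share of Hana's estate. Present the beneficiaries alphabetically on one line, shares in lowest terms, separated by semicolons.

Midori, as surviving spouse, takes 1/4.
The remaining 3/4 passes to Hana's descendants per stirpes.
The 3/4 is divided into 3 equal shares of 1/4 among Mariko, Satoshi, Reiko.
Mariko predeceased; the 1/4 allotted to Mariko's branch passes to Mariko's issue by representation.
The 1/4 is divided into 3 equal shares of 1/12 among Noboru, Akira, Sachiko.
Noboru is living and takes 1/12.
Akira predeceased; the 1/12 allotted to Akira's branch passes to Akira's issue by representation.
The 1/12 is divided into 2 equal shares of 1/24 among Chiyo, Yori.
Chiyo predeceased; the 1/24 allotted to Chiyo's branch passes to Chiyo's issue by representation.
The 1/24 is divided into 2 equal shares of 1/48 among Isamu, Kenji.
Isamu is living and takes 1/48.
Kenji is living and takes 1/48.
Yori is living and takes 1/24.
Sachiko is living and takes 1/12.
Satoshi predeceased; the 1/4 allotted to Satoshi's branch passes to Satoshi's issue by representation.
The 1/4 is divided into 4 equal shares of 1/16 among Ryo, Kaede, Yoshiko, Daichi.
Ryo is living and takes 1/16.
Kaede is living and takes 1/16.
Yoshiko predeceased; the 1/16 allotted to Yoshiko's branch passes to Yoshiko's issue by representation.
The 1/16 is divided into 3 equal shares of 1/48 among Takeshi, Junko, Umeko.
Takeshi is living and takes 1/48.
Junko is living and takes 1/48.
Umeko is living and takes 1/48.
Daichi is living and takes 1/16.
Reiko is living and takes 1/4.

Daichi 1/16; Isamu 1/48; Junko 1/48; Kaede 1/16; Kenji 1/48; Midori 1/4; Noboru 1/12; Reiko 1/4; Ryo 1/16; Sachiko 1/12; Takeshi 1/48; Umeko 1/48; Yori 1/24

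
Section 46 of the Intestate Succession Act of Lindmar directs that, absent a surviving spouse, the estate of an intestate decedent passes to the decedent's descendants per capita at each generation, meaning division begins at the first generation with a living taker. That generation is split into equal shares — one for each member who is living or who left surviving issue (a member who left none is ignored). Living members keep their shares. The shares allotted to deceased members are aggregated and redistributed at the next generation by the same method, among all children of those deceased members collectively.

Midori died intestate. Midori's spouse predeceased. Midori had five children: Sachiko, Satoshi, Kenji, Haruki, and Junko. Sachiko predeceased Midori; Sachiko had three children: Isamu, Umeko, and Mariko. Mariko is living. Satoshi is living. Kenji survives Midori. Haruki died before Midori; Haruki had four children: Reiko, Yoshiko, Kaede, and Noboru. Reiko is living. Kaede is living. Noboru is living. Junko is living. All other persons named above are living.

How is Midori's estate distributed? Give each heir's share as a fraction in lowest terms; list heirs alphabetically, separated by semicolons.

There is no surviving spouse, so the entire estate passes to Midori's descendants per capita at each generation.
At generation 1 (Sachiko, Satoshi, Kenji, Haruki, Junko) there are 5 shares of (1)/5 = 1/5 each.
Living: Satoshi, Kenji, and Junko — each takes 1/5.
Deceased: Sachiko and Haruki. Their combined 2/5 is pooled and carried to generation 2.
At generation 2 (Isamu, Umeko, Mariko, Reiko, Yoshiko, Kaede, Noboru) there are 7 shares of (2/5)/7 = 2/35 each.
Living: Isamu, Umeko, Mariko, Reiko, Yoshiko, Kaede, and Noboru — each takes 2/35.

Isamu 2/35; Junko 1/5; Kaede 2/35; Kenji 1/5; Mariko 2/35; Noboru 2/35; Reiko 2/35; Satoshi 1/5; Umeko 2/35; Yoshiko 2/35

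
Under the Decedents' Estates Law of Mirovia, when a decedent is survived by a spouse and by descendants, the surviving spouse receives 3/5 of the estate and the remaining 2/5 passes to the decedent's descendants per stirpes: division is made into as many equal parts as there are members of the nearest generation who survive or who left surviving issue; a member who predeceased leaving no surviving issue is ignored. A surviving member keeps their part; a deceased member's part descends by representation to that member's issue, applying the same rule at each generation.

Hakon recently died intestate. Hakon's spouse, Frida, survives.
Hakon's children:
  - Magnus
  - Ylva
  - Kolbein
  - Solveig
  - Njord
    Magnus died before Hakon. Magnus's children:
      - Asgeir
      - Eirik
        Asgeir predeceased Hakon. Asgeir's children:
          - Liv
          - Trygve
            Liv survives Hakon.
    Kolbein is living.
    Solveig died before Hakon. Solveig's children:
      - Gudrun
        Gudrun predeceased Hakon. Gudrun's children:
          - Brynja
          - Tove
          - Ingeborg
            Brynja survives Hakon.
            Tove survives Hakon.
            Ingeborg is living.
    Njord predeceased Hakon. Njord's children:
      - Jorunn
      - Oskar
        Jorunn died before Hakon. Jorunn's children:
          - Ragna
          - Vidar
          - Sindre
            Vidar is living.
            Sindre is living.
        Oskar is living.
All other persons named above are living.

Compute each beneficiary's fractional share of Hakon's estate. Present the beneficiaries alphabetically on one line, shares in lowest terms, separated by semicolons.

Frida, as surviving spouse, takes 3/5.
The remaining 2/5 passes to Hakon's descendants per stirpes.
The 2/5 is divided into 5 equal shares of 2/25 among Magnus, Ylva, Kolbein, Solveig, Njord.
Magnus predeceased; the 2/25 allotted to Magnus's branch passes to Magnus's issue by representation.
The 2/25 is divided into 2 equal shares of 1/25 among Asgeir, Eirik.
Asgeir predeceased; the 1/25 allotted to Asgeir's branch passes to Asgeir's issue by representation.
The 1/25 is divided into 2 equal shares of 1/50 among Liv, Trygve.
Liv is living and takes 1/50.
Trygve is living and takes 1/50.
Eirik is living and takes 1/25.
Ylva is living and takes 2/25.
Kolbein is living and takes 2/25.
Solveig predeceased; the 2/25 allotted to Solveig's branch passes to Solveig's issue by representation.
Gudrun's line is the sole branch at this level, so the full 2/25 passes to Gudrun's issue by representation.
The 2/25 is divided into 3 equal shares of 2/75 among Brynja, Tove, Ingeborg.
Brynja is living and takes 2/75.
Tove is living and takes 2/75.
Ingeborg is living and takes 2/75.
Njord predeceased; the 2/25 allotted to Njord's branch passes to Njord's issue by representation.
The 2/25 is divided into 2 equal shares of 1/25 among Jorunn, Oskar.
Jorunn predeceased; the 1/25 allotted to Jorunn's branch passes to Jorunn's issue by representation.
The 1/25 is divided into 3 equal shares of 1/75 among Ragna, Vidar, Sindre.
Ragna is living and takes 1/75.
Vidar is living and takes 1/75.
Sindre is living and takes 1/75.
Oskar is living and takes 1/25.

Brynja 2/75; Eirik 1/25; Frida 3/5; Ingeborg 2/75; Kolbein 2/25; Liv 1/50; Oskar 1/25; Ragna 1/75; Sindre 1/75; Tove 2/75; Trygve 1/50; Vidar 1/75; Ylva 2/25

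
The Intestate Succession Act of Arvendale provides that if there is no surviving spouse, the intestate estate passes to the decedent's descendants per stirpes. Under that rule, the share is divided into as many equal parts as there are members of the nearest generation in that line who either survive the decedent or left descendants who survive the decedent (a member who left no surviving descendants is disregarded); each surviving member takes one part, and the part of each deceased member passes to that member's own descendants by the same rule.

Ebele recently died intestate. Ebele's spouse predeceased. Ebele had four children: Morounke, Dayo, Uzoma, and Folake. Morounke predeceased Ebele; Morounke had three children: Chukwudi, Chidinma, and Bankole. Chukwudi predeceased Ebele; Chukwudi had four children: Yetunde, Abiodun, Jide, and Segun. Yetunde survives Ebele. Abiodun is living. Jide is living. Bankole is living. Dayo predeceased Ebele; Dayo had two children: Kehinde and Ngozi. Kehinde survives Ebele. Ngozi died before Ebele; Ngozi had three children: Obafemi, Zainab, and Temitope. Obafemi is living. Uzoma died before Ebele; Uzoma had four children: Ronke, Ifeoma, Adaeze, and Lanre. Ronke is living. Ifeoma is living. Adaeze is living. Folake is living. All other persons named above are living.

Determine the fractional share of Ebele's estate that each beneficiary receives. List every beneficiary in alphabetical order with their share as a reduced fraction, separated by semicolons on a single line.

There is no surviving spouse, so the entire estate passes to Ebele's descendants per stirpes.
The estate is divided into 4 equal shares of 1/4 among Morounke, Dayo, Uzoma, Folake.
Morounke predeceased; the 1/4 allotted to Morounke's branch passes to Morounke's issue by representation.
The 1/4 is divided into 3 equal shares of 1/12 among Chukwudi, Chidinma, Bankole.
Chukwudi predeceased; the 1/12 allotted to Chukwudi's branch passes to Chukwudi's issue by representation.
The 1/12 is divided into 4 equal shares of 1/48 among Yetunde, Abiodun, Jide, Segun.
Yetunde is living and takes 1/48.
Abiodun is living and takes 1/48.
Jide is living and takes 1/48.
Segun is living and takes 1/48.
Chidinma is living and takes 1/12.
Bankole is living and takes 1/12.
Dayo predeceased; the 1/4 allotted to Dayo's branch passes to Dayo's issue by representation.
The 1/4 is divided into 2 equal shares of 1/8 among Kehinde, Ngozi.
Kehinde is living and takes 1/8.
Ngozi predeceased; the 1/8 allotted to Ngozi's branch passes to Ngozi's issue by representation.
The 1/8 is divided into 3 equal shares of 1/24 among Obafemi, Zainab, Temitope.
Obafemi is living and takes 1/24.
Zainab is living and takes 1/24.
Temitope is living and takes 1/24.
Uzoma predeceased; the 1/4 allotted to Uzoma's branch passes to Uzoma's issue by representation.
The 1/4 is divided into 4 equal shares of 1/16 among Ronke, Ifeoma, Adaeze, Lanre.
Ronke is living and takes 1/16.
Ifeoma is living and takes 1/16.
Adaeze is living and takes 1/16.
Lanre is living and takes 1/16.
Folake is living and takes 1/4.

Abiodun 1/48; Adaeze 1/16; Bankole 1/12; Chidinma 1/12; Folake 1/4; Ifeoma 1/16; Jide 1/48; Kehinde 1/8; Lanre 1/16; Obafemi 1/24; Ronke 1/16; Segun 1/48; Temitope 1/24; Yetunde 1/48; Zainab 1/24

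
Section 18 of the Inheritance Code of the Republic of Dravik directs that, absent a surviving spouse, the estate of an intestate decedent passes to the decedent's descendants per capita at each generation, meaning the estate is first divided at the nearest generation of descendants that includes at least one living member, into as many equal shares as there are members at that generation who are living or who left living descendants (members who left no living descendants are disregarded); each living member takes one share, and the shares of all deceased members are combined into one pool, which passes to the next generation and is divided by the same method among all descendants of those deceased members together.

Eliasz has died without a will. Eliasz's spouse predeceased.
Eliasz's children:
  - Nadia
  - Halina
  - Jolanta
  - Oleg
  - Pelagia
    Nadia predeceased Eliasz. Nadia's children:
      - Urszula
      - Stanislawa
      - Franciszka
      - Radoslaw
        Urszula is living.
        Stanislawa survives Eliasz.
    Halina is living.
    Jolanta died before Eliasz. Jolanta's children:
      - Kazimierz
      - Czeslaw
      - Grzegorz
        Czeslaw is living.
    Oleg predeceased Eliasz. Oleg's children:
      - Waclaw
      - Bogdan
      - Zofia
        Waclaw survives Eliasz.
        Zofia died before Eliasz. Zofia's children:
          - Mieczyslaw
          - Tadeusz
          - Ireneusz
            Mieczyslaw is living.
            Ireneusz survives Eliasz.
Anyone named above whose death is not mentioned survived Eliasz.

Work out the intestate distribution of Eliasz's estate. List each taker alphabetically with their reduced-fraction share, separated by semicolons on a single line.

Bogdan 3/50; Czeslaw 3/50; Franciszka 3/50; Grzegorz 3/50; Halina 1/5; Ireneusz 1/50; Kazimierz 3/50; Mieczyslaw 1/50; Pelagia 1/5; Radoslaw 3/50; Stanislawa 3/50; Tadeusz 1/50; Urszula 3/50; Waclaw 3/50

There is no surviving spouse, so the entire estate passes to Eliasz's descendants per capita at each generation.
At generation 1 (Nadia, Halina, Jolanta, Oleg, Pelagia) there are 5 shares of (1)/5 = 1/5 each.
Living: Halina and Pelagia — each takes 1/5.
Deceased: Nadia, Jolanta, and Oleg. Their combined 3/5 is pooled and carried to generation 2.
At generation 2 (Urszula, Stanislawa, Franciszka, Radoslaw, Kazimierz, Czeslaw, Grzegorz, Waclaw, Bogdan, Zofia) there are 10 shares of (3/5)/10 = 3/50 each.
Living: Urszula, Stanislawa, Franciszka, Radoslaw, Kazimierz, Czeslaw, Grzegorz, Waclaw, and Bogdan — each takes 3/50.
Deceased: Zofia. That 3/50 share is carried to generation 3.
At generation 3 (Mieczyslaw, Tadeusz, Ireneusz) there are 3 shares of (3/50)/3 = 1/50 each.
Living: Mieczyslaw, Tadeusz, and Ireneusz — each takes 1/50.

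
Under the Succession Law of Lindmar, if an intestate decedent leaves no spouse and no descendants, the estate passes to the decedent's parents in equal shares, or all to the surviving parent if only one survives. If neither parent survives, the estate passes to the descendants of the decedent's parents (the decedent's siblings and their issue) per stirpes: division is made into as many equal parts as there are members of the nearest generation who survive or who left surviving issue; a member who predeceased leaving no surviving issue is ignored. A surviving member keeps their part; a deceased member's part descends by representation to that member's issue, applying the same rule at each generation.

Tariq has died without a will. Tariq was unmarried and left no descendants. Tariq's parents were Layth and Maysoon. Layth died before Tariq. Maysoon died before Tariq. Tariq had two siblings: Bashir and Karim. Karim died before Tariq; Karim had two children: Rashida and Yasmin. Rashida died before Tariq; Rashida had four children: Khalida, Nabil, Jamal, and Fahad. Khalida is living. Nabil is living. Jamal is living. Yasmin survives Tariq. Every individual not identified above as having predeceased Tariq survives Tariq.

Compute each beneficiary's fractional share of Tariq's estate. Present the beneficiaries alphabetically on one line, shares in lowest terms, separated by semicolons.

Neither parent survives and there are no descendants, so the estate passes to Tariq's siblings and their issue per stirpes.
The estate is divided into 2 equal shares of 1/2 among Bashir, Karim.
Bashir is living and takes 1/2.
Karim predeceased; the 1/2 allotted to Karim's branch passes to Karim's issue by representation.
The 1/2 is divided into 2 equal shares of 1/4 among Rashida, Yasmin.
Rashida predeceased; the 1/4 allotted to Rashida's branch passes to Rashida's issue by representation.
The 1/4 is divided into 4 equal shares of 1/16 among Khalida, Nabil, Jamal, Fahad.
Khalida is living and takes 1/16.
Nabil is living and takes 1/16.
Jamal is living and takes 1/16.
Fahad is living and takes 1/16.
Yasmin is living and takes 1/4.

Bashir 1/2; Fahad 1/16; Jamal 1/16; Khalida 1/16; Nabil 1/16; Yasmin 1/4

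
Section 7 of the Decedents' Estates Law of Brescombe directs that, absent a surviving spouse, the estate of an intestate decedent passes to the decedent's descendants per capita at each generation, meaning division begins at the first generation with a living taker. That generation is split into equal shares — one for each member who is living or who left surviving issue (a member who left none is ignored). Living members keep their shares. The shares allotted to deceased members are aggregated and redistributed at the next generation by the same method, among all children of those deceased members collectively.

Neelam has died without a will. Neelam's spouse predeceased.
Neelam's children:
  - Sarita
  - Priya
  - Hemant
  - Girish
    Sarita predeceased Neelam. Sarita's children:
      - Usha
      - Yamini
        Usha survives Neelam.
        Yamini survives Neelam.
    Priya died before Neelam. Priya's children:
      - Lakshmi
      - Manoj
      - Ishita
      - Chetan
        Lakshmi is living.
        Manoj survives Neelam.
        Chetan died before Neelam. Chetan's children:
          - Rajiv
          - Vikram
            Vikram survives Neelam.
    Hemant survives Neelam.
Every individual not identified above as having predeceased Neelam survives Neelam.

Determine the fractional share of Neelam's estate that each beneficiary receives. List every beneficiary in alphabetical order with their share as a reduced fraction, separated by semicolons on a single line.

There is no surviving spouse, so the entire estate passes to Neelam's descendants per capita at each generation.
At generation 1 (Sarita, Priya, Hemant, Girish) there are 4 shares of (1)/4 = 1/4 each.
Living: Hemant and Girish — each takes 1/4.
Deceased: Sarita and Priya. Their combined 1/2 is pooled and carried to generation 2.
At generation 2 (Usha, Yamini, Lakshmi, Manoj, Ishita, Chetan) there are 6 shares of (1/2)/6 = 1/12 each.
Living: Usha, Yamini, Lakshmi, Manoj, and Ishita — each takes 1/12.
Deceased: Chetan. That 1/12 share is carried to generation 3.
At generation 3 (Rajiv, Vikram) there are 2 shares of (1/12)/2 = 1/24 each.
Living: Rajiv and Vikram — each takes 1/24.

Girish 1/4; Hemant 1/4; Ishita 1/12; Lakshmi 1/12; Manoj 1/12; Rajiv 1/24; Usha 1/12; Vikram 1/24; Yamini 1/12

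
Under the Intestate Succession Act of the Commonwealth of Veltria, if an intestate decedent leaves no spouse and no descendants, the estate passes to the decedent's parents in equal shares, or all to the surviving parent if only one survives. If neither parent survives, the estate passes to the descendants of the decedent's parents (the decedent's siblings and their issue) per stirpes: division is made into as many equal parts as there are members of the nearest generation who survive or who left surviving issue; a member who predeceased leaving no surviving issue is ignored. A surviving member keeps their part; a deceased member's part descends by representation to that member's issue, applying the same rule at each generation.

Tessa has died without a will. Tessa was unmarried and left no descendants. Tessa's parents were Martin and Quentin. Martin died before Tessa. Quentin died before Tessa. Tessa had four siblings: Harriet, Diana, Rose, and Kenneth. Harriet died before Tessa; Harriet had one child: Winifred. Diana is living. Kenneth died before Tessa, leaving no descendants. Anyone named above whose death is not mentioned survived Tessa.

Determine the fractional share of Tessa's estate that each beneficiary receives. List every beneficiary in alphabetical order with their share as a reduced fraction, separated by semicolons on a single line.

Diana 1/3; Rose 1/3; Winifred 1/3

Neither parent survives and there are no descendants, so the estate passes to Tessa's siblings and their issue per stirpes.
Kenneth left no surviving issue, so that branch lapses and is disregarded.
The estate is divided into 3 equal shares of 1/3 among Harriet, Diana, Rose.
Harriet predeceased; the 1/3 allotted to Harriet's branch passes to Harriet's issue by representation.
Winifred is the sole taker at this level and receives the full 1/3.
Diana is living and takes 1/3.
Rose is living and takes 1/3.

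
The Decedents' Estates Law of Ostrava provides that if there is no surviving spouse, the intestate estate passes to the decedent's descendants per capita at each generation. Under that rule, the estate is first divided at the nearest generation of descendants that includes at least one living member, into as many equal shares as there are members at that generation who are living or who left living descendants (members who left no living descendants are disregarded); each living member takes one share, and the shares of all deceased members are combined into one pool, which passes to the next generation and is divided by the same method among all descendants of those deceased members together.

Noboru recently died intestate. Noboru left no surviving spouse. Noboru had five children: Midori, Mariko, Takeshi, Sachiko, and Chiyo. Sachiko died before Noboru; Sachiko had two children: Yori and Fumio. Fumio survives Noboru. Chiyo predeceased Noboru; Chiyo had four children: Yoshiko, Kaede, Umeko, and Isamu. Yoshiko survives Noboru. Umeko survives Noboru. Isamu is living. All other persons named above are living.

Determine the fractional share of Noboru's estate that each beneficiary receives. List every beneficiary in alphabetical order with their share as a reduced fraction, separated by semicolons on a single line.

There is no surviving spouse, so the entire estate passes to Noboru's descendants per capita at each generation.
At generation 1 (Midori, Mariko, Takeshi, Sachiko, Chiyo) there are 5 shares of (1)/5 = 1/5 each.
Living: Midori, Mariko, and Takeshi — each takes 1/5.
Deceased: Sachiko and Chiyo. Their combined 2/5 is pooled and carried to generation 2.
At generation 2 (Yori, Fumio, Yoshiko, Kaede, Umeko, Isamu) there are 6 shares of (2/5)/6 = 1/15 each.
Living: Yori, Fumio, Yoshiko, Kaede, Umeko, and Isamu — each takes 1/15.

Fumio 1/15; Isamu 1/15; Kaede 1/15; Mariko 1/5; Midori 1/5; Takeshi 1/5; Umeko 1/15; Yori 1/15; Yoshiko 1/15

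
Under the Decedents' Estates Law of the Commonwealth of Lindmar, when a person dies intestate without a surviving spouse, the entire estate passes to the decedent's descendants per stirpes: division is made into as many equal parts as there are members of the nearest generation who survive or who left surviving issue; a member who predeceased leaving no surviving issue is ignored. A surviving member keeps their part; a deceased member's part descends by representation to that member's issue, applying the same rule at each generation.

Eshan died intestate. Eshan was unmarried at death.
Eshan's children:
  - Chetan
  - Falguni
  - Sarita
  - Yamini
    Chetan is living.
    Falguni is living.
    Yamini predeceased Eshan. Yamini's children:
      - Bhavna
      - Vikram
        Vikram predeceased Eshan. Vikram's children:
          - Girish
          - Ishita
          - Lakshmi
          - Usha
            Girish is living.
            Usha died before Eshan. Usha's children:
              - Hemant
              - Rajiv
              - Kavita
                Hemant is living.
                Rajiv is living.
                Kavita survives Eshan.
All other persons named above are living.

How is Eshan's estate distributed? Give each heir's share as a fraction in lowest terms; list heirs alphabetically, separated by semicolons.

Bhavna 1/8; Chetan 1/4; Falguni 1/4; Girish 1/32; Hemant 1/96; Ishita 1/32; Kavita 1/96; Lakshmi 1/32; Rajiv 1/96; Sarita 1/4

There is no surviving spouse, so the entire estate passes to Eshan's descendants per stirpes.
The estate is divided into 4 equal shares of 1/4 among Chetan, Falguni, Sarita, Yamini.
Chetan is living and takes 1/4.
Falguni is living and takes 1/4.
Sarita is living and takes 1/4.
Yamini predeceased; the 1/4 allotted to Yamini's branch passes to Yamini's issue by representation.
The 1/4 is divided into 2 equal shares of 1/8 among Bhavna, Vikram.
Bhavna is living and takes 1/8.
Vikram predeceased; the 1/8 allotted to Vikram's branch passes to Vikram's issue by representation.
The 1/8 is divided into 4 equal shares of 1/32 among Girish, Ishita, Lakshmi, Usha.
Girish is living and takes 1/32.
Ishita is living and takes 1/32.
Lakshmi is living and takes 1/32.
Usha predeceased; the 1/32 allotted to Usha's branch passes to Usha's issue by representation.
The 1/32 is divided into 3 equal shares of 1/96 among Hemant, Rajiv, Kavita.
Hemant is living and takes 1/96.
Rajiv is living and takes 1/96.
Kavita is living and takes 1/96.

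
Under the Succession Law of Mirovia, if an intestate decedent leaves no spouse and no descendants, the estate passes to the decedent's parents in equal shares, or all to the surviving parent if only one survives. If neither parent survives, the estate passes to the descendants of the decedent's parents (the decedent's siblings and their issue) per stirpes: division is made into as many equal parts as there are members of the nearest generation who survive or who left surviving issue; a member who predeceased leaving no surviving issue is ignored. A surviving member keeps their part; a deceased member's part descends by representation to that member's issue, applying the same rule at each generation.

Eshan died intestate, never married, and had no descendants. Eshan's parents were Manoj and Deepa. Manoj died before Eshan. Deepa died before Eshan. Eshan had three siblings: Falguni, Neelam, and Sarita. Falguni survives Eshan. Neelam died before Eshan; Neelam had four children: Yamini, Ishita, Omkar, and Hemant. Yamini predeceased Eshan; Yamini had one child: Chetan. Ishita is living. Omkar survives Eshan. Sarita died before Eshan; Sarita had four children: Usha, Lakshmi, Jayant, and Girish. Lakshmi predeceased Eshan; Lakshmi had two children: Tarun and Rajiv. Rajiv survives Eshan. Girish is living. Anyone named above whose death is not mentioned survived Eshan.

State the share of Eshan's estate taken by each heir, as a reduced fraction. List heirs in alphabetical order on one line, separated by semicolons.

Neither parent survives and there are no descendants, so the estate passes to Eshan's siblings and their issue per stirpes.
The estate is divided into 3 equal shares of 1/3 among Falguni, Neelam, Sarita.
Falguni is living and takes 1/3.
Neelam predeceased; the 1/3 allotted to Neelam's branch passes to Neelam's issue by representation.
The 1/3 is divided into 4 equal shares of 1/12 among Yamini, Ishita, Omkar, Hemant.
Yamini predeceased; the 1/12 allotted to Yamini's branch passes to Yamini's issue by representation.
Chetan is the sole taker at this level and receives the full 1/12.
Ishita is living and takes 1/12.
Omkar is living and takes 1/12.
Hemant is living and takes 1/12.
Sarita predeceased; the 1/3 allotted to Sarita's branch passes to Sarita's issue by representation.
The 1/3 is divided into 4 equal shares of 1/12 among Usha, Lakshmi, Jayant, Girish.
Usha is living and takes 1/12.
Lakshmi predeceased; the 1/12 allotted to Lakshmi's branch passes to Lakshmi's issue by representation.
The 1/12 is divided into 2 equal shares of 1/24 among Tarun, Rajiv.
Tarun is living and takes 1/24.
Rajiv is living and takes 1/24.
Jayant is living and takes 1/12.
Girish is living and takes 1/12.

Chetan 1/12; Falguni 1/3; Girish 1/12; Hemant 1/12; Ishita 1/12; Jayant 1/12; Omkar 1/12; Rajiv 1/24; Tarun 1/24; Usha 1/12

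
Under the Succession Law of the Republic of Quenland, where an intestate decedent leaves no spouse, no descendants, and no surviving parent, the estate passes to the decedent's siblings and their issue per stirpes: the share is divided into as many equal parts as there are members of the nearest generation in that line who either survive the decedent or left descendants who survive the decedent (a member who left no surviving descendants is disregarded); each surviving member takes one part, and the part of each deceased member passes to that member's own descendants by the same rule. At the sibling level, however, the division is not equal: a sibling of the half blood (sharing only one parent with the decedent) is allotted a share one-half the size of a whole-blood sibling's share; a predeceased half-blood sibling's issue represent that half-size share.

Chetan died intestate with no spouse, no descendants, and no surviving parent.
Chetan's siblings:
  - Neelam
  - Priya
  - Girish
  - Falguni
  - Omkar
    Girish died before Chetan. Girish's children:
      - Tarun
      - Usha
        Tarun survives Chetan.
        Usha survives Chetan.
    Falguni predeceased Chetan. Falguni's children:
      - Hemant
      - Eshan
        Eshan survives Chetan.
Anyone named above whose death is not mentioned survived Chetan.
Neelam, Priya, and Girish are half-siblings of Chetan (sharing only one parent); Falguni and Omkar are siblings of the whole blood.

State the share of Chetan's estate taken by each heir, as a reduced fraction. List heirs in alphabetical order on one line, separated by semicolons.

Eshan 1/7; Hemant 1/7; Neelam 1/7; Omkar 2/7; Priya 1/7; Tarun 1/14; Usha 1/14

No spouse, descendants, or parent survives, so the estate passes to Chetan's siblings per stirpes.
Half-blood siblings count for one-half the weight of whole-blood siblings at the initial division.
Dividing 1 in proportion to weights (total weight 7/2): Neelam (weight 1/2) → 1/7; Priya (weight 1/2) → 1/7; Girish (weight 1/2) → 1/7; Falguni (weight 1) → 2/7; Omkar (weight 1) → 2/7.
Neelam is living and takes 1/7.
Priya is living and takes 1/7.
Girish predeceased; the 1/7 allotted to Girish's branch passes to Girish's issue by representation.
The 1/7 is divided into 2 equal shares of 1/14 among Tarun, Usha.
Tarun is living and takes 1/14.
Usha is living and takes 1/14.
Falguni predeceased; the 2/7 allotted to Falguni's branch passes to Falguni's issue by representation.
The 2/7 is divided into 2 equal shares of 1/7 among Hemant, Eshan.
Hemant is living and takes 1/7.
Eshan is living and takes 1/7.
Omkar is living and takes 2/7.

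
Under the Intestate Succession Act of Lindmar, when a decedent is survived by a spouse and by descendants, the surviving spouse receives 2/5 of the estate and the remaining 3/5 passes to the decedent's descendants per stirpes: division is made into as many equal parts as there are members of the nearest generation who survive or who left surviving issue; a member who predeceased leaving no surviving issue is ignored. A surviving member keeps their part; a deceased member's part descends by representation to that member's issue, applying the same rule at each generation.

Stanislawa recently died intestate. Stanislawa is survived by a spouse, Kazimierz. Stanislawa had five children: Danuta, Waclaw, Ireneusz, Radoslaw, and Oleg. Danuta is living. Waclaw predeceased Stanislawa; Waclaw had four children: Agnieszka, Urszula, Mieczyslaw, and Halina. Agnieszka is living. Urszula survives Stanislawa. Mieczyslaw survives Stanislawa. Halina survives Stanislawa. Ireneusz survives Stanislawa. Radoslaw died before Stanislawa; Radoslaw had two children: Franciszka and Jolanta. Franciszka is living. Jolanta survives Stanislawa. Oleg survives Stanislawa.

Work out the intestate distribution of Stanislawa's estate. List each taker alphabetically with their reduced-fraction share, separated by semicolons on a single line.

Agnieszka 3/100; Danuta 3/25; Franciszka 3/50; Halina 3/100; Ireneusz 3/25; Jolanta 3/50; Kazimierz 2/5; Mieczyslaw 3/100; Oleg 3/25; Urszula 3/100

Kazimierz, as surviving spouse, takes 2/5.
The remaining 3/5 passes to Stanislawa's descendants per stirpes.
The 3/5 is divided into 5 equal shares of 3/25 among Danuta, Waclaw, Ireneusz, Radoslaw, Oleg.
Danuta is living and takes 3/25.
Waclaw predeceased; the 3/25 allotted to Waclaw's branch passes to Waclaw's issue by representation.
The 3/25 is divided into 4 equal shares of 3/100 among Agnieszka, Urszula, Mieczyslaw, Halina.
Agnieszka is living and takes 3/100.
Urszula is living and takes 3/100.
Mieczyslaw is living and takes 3/100.
Halina is living and takes 3/100.
Ireneusz is living and takes 3/25.
Radoslaw predeceased; the 3/25 allotted to Radoslaw's branch passes to Radoslaw's issue by representation.
The 3/25 is divided into 2 equal shares of 3/50 among Franciszka, Jolanta.
Franciszka is living and takes 3/50.
Jolanta is living and takes 3/50.
Oleg is living and takes 3/25.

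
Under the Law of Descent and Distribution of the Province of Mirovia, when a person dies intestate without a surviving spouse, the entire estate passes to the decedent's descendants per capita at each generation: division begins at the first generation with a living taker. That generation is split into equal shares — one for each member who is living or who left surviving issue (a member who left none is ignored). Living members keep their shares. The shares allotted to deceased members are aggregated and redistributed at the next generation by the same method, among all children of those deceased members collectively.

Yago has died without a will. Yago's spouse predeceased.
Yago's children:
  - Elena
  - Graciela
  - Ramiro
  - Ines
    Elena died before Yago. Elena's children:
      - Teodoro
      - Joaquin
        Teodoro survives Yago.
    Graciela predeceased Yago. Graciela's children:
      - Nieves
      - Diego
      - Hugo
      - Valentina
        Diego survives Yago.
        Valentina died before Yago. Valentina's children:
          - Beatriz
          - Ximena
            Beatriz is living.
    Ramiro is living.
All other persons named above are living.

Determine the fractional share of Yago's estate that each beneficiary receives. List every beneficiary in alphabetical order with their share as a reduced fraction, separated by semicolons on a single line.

Beatriz 1/24; Diego 1/12; Hugo 1/12; Ines 1/4; Joaquin 1/12; Nieves 1/12; Ramiro 1/4; Teodoro 1/12; Ximena 1/24

There is no surviving spouse, so the entire estate passes to Yago's descendants per capita at each generation.
At generation 1 (Elena, Graciela, Ramiro, Ines) there are 4 shares of (1)/4 = 1/4 each.
Living: Ramiro and Ines — each takes 1/4.
Deceased: Elena and Graciela. Their combined 1/2 is pooled and carried to generation 2.
At generation 2 (Teodoro, Joaquin, Nieves, Diego, Hugo, Valentina) there are 6 shares of (1/2)/6 = 1/12 each.
Living: Teodoro, Joaquin, Nieves, Diego, and Hugo — each takes 1/12.
Deceased: Valentina. That 1/12 share is carried to generation 3.
At generation 3 (Beatriz, Ximena) there are 2 shares of (1/12)/2 = 1/24 each.
Living: Beatriz and Ximena — each takes 1/24.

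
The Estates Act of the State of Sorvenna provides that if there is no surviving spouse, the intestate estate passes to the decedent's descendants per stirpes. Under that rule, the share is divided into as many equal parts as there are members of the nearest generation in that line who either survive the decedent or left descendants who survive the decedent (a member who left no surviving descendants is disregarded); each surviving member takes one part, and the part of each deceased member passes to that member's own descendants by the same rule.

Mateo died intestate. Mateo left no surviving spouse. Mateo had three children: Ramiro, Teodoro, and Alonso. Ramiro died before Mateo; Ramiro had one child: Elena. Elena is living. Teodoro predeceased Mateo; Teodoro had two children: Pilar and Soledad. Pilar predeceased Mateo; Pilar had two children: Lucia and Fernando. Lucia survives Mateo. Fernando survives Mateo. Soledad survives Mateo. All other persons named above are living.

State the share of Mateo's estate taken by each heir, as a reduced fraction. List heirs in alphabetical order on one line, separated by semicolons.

There is no surviving spouse, so the entire estate passes to Mateo's descendants per stirpes.
The estate is divided into 3 equal shares of 1/3 among Ramiro, Teodoro, Alonso.
Ramiro predeceased; the 1/3 allotted to Ramiro's branch passes to Ramiro's issue by representation.
Elena is the sole taker at this level and receives the full 1/3.
Teodoro predeceased; the 1/3 allotted to Teodoro's branch passes to Teodoro's issue by representation.
The 1/3 is divided into 2 equal shares of 1/6 among Pilar, Soledad.
Pilar predeceased; the 1/6 allotted to Pilar's branch passes to Pilar's issue by representation.
The 1/6 is divided into 2 equal shares of 1/12 among Lucia, Fernando.
Lucia is living and takes 1/12.
Fernando is living and takes 1/12.
Soledad is living and takes 1/6.
Alonso is living and takes 1/3.

Alonso 1/3; Elena 1/3; Fernando 1/12; Lucia 1/12; Soledad 1/6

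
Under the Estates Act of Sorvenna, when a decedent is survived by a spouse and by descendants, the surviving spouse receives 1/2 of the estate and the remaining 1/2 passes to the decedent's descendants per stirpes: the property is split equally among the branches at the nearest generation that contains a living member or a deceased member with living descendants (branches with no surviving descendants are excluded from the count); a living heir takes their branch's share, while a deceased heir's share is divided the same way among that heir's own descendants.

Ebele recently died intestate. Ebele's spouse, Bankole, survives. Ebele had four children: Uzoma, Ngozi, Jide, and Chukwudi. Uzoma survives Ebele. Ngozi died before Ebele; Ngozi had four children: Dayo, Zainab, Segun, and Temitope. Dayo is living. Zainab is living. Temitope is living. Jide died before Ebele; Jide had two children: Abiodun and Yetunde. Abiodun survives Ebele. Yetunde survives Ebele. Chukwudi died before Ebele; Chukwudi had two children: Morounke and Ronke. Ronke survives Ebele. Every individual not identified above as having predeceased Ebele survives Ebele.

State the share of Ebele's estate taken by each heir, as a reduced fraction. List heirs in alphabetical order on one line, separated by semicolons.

Bankole, as surviving spouse, takes 1/2.
The remaining 1/2 passes to Ebele's descendants per stirpes.
The 1/2 is divided into 4 equal shares of 1/8 among Uzoma, Ngozi, Jide, Chukwudi.
Uzoma is living and takes 1/8.
Ngozi predeceased; the 1/8 allotted to Ngozi's branch passes to Ngozi's issue by representation.
The 1/8 is divided into 4 equal shares of 1/32 among Dayo, Zainab, Segun, Temitope.
Dayo is living and takes 1/32.
Zainab is living and takes 1/32.
Segun is living and takes 1/32.
Temitope is living and takes 1/32.
Jide predeceased; the 1/8 allotted to Jide's branch passes to Jide's issue by representation.
The 1/8 is divided into 2 equal shares of 1/16 among Abiodun, Yetunde.
Abiodun is living and takes 1/16.
Yetunde is living and takes 1/16.
Chukwudi predeceased; the 1/8 allotted to Chukwudi's branch passes to Chukwudi's issue by representation.
The 1/8 is divided into 2 equal shares of 1/16 among Morounke, Ronke.
Morounke is living and takes 1/16.
Ronke is living and takes 1/16.

Abiodun 1/16; Bankole 1/2; Dayo 1/32; Morounke 1/16; Ronke 1/16; Segun 1/32; Temitope 1/32; Uzoma 1/8; Yetunde 1/16; Zainab 1/32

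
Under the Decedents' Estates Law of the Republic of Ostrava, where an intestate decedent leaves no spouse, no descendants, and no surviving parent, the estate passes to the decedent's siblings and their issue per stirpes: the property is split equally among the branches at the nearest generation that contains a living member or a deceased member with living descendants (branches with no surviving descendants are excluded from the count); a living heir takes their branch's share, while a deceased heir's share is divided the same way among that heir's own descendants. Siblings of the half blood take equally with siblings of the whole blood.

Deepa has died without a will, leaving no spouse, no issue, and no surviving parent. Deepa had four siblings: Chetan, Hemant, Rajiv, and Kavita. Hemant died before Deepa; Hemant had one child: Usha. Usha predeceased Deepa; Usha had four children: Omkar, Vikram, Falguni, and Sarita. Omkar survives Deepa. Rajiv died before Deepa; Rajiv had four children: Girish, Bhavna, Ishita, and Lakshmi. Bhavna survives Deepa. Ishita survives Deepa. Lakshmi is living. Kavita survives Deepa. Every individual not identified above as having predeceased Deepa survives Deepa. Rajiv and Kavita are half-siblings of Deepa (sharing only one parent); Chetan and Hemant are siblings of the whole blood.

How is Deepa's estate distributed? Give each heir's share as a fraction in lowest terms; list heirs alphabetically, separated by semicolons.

Bhavna 1/16; Chetan 1/4; Falguni 1/16; Girish 1/16; Ishita 1/16; Kavita 1/4; Lakshmi 1/16; Omkar 1/16; Sarita 1/16; Vikram 1/16

No spouse, descendants, or parent survives, so the estate passes to Deepa's siblings per stirpes.
Half-blood and whole-blood siblings take equally under the stated rule.
The estate is divided into 4 equal shares of 1/4 among Chetan, Hemant, Rajiv, Kavita.
Chetan is living and takes 1/4.
Hemant predeceased; the 1/4 allotted to Hemant's branch passes to Hemant's issue by representation.
Usha's line is the sole branch at this level, so the full 1/4 passes to Usha's issue by representation.
The 1/4 is divided into 4 equal shares of 1/16 among Omkar, Vikram, Falguni, Sarita.
Omkar is living and takes 1/16.
Vikram is living and takes 1/16.
Falguni is living and takes 1/16.
Sarita is living and takes 1/16.
Rajiv predeceased; the 1/4 allotted to Rajiv's branch passes to Rajiv's issue by representation.
The 1/4 is divided into 4 equal shares of 1/16 among Girish, Bhavna, Ishita, Lakshmi.
Girish is living and takes 1/16.
Bhavna is living and takes 1/16.
Ishita is living and takes 1/16.
Lakshmi is living and takes 1/16.
Kavita is living and takes 1/4.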